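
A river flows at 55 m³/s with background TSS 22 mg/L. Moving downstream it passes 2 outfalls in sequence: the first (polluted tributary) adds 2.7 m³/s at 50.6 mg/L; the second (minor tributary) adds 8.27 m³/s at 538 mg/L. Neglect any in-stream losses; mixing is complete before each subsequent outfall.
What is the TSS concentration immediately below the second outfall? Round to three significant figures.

87.9 mg/L

Outfall 1: combined Q = 57.70 m³/s; C = (55.00·22.00 + 2.700·50.60)/57.70 = 23.34 mg/L.
Outfall 2: combined Q = 65.97 m³/s; C = (57.70·23.34 + 8.270·538.0)/65.97 = 87.86 mg/L.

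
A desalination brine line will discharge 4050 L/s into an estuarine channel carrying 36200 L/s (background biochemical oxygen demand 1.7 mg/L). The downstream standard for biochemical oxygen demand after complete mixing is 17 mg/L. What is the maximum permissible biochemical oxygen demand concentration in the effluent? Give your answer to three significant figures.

154 mg/L

At the limit, (Qr·Cr + Qe·Cₑ)/(Qr + Qe) = 17:
Cₑ = (40250·17 − 36200·1.700) / 4050 = 153.8 mg/L.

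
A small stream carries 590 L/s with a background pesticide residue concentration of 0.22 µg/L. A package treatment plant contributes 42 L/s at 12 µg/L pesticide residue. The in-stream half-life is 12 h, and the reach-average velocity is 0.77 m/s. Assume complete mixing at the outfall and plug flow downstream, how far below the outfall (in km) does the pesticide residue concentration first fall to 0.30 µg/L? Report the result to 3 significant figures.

57.9 km

After mixing, C = (590.0·0.2200 + 42.00·12.00) / 632.0 = 633.8/632.0 = 1.003 µg/L.
Half-life 12 h → k = ln 2 / 12 = 0.05776 h⁻¹ = 1.386 d⁻¹.
Set 1.003·exp(−k·t) = 0.30 → t = ln(1.003/0.30)/k = 75210 s = 20.89 h.
Distance = v·t = 0.77·75210 = 57910 m = 57.91 km.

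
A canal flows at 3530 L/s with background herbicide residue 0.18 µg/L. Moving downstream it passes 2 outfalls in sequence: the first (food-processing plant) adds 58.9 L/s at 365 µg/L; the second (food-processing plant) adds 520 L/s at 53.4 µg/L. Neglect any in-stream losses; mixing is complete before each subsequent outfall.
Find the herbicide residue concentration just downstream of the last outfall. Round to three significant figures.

12.1 µg/L

Below outfall 1: Q → 3589 L/s, C = (3530·0.1800 + 58.90·365.0)/3589 = 6.167 µg/L.
Below outfall 2: Q → 4109 L/s, C = (3589·6.167 + 520.0·53.40)/4109 = 12.14 µg/L.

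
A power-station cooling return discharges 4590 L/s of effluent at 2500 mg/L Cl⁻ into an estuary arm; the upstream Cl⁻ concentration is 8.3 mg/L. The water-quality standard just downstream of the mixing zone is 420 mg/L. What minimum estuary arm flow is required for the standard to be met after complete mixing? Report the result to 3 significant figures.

23200 L/s

Set C_mix = 420: (Q·8.300 + 4590·2500) / (Q + 4590) = 420
→ Q = 4590·(2500 − 420)/(420 − 8.300) = 23190 L/s.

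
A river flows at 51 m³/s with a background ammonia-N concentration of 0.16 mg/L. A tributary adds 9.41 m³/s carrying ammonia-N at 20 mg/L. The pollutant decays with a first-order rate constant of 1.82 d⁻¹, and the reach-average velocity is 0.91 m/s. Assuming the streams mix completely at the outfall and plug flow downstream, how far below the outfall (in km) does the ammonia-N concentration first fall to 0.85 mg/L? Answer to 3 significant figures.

57.9 km

After mixing, C = (51.00·0.1600 + 9.410·20.00) / 60.41 = 196.4/60.41 = 3.250 mg/L.
Set 3.250·exp(−k·t) = 0.85 → t = ln(3.250/0.85)/k = 63680 s = 17.69 h.
Distance = v·t = 0.91·63680 = 57940 m = 57.94 km.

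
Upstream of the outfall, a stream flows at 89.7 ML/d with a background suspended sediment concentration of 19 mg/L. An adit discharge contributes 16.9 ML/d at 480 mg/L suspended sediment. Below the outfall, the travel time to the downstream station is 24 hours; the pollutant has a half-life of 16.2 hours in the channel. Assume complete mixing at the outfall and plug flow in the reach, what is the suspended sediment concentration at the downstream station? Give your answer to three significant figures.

Conservation of mass: C = (89.70·19.00 + 16.90·480.0) / 106.6 = 9816/106.6 = 92.09 mg/L.
Half-life 16.2 h → k = ln 2 / 16.2 = 0.04279 h⁻¹ = 1.027 d⁻¹.
After decay, C = 92.09 × e^(−kt) = 92.09 × 0.3581 = 32.98 mg/L.

33.0 mg/L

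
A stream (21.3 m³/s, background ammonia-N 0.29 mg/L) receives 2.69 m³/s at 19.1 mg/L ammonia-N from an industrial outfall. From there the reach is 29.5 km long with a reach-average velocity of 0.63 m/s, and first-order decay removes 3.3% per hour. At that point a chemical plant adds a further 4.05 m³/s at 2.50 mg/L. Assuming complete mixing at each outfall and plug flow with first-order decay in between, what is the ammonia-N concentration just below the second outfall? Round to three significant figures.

Mixed concentration C = ΣQC/ΣQ = (21.30·0.2900 + 2.690·19.10) / 23.99 = 57.56/23.99 = 2.399 mg/L; combined flow 23.99 m³/s.
Travel time t = 29.5·1000 / 0.63 = 46830 s = 13.01 h.
3.3%/h lost → k = −ln(1 − 0.033) = 0.03356 h⁻¹.
Decay over the reach: 2.399·exp(−kt) = 2.399·0.6463 = 1.551 mg/L.
Second outfall: C = (23.99·1.551 + 4.050·2.500)/28.04 = 1.688 mg/L.

1.69 mg/L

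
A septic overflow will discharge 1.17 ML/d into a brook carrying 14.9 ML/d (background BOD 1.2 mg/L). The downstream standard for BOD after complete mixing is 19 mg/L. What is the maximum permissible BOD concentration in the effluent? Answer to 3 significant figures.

246 mg/L

At the limit, (Qr·Cr + Qe·Cₑ)/(Qr + Qe) = 19:
Cₑ = (16.07·19 − 14.90·1.200) / 1.170 = 245.7 mg/L.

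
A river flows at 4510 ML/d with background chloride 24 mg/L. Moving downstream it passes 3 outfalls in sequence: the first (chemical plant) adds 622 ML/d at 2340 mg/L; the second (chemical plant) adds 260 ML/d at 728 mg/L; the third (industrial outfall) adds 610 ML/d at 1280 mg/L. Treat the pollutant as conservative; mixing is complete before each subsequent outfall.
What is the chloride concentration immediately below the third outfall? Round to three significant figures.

Below outfall 1: Q → 5132 ML/d, C = (4510·24.00 + 622.0·2340)/5132 = 304.7 mg/L.
Below outfall 2: Q → 5392 ML/d, C = (5132·304.7 + 260.0·728.0)/5392 = 325.1 mg/L.
Below outfall 3: Q → 6002 ML/d, C = (5392·325.1 + 610.0·1280)/6002 = 422.2 mg/L.

422 mg/L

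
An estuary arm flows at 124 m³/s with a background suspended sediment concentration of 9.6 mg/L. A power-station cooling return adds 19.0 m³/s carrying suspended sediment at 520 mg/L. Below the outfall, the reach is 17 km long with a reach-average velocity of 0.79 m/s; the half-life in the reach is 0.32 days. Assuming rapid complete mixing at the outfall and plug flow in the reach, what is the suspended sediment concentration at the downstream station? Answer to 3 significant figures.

Flow-weighted average: C = (124.0·9.600 + 19.00·520.0) / 143.0 = 11070/143.0 = 77.42 mg/L.
Travel time t = 17·1000 / 0.79 = 21520 s = 5.977 h.
Half-life 0.32 d → k = ln 2 / 0.32 = 2.166 d⁻¹.
Decay over the reach: 77.42·exp(−kt) = 77.42·0.5830 = 45.14 mg/L.

45.1 mg/L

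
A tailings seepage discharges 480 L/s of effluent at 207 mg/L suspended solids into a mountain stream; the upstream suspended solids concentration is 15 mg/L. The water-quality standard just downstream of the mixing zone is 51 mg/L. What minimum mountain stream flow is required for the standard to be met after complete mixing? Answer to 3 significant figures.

2080 L/s

Set C_mix = 51: (Q·15.00 + 480.0·207.0) / (Q + 480.0) = 51
→ Q = 480.0·(207.0 − 51)/(51 − 15.00) = 2080 L/s.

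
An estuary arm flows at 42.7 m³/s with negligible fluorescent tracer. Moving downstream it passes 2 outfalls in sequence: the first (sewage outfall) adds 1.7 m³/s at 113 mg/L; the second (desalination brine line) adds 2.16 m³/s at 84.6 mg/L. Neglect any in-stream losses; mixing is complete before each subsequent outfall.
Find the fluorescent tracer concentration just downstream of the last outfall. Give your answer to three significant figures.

After outfall 1: Q = 42.70 + 1.700 = 44.40 m³/s; C = (42.70·0 + 1.700·113.0)/44.40 = 4.327 mg/L.
After outfall 2: Q = 44.40 + 2.160 = 46.56 m³/s; C = (44.40·4.327 + 2.160·84.60)/46.56 = 8.051 mg/L.

8.05 mg/L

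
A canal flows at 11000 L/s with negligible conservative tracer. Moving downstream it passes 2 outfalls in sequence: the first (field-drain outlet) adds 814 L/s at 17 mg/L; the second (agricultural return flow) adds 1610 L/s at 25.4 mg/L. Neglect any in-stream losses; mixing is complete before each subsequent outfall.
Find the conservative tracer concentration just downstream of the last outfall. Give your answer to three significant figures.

Outfall 1: combined Q = 11810 L/s; C = (11000·0 + 814.0·17.00)/11810 = 1.171 mg/L.
Outfall 2: combined Q = 13420 L/s; C = (11810·1.171 + 1610·25.40)/13420 = 4.077 mg/L.

4.08 mg/L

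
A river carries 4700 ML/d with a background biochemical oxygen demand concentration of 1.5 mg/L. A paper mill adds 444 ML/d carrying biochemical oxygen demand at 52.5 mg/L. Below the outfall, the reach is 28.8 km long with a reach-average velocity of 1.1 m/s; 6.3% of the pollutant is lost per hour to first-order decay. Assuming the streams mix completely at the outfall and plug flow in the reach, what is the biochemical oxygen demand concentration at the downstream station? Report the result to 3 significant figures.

After mixing, C = (4700·1.500 + 444.0·52.50) / 5144 = 30360/5144 = 5.902 mg/L.
Travel time t = 28.8·1000 / 1.1 = 26180 s = 7.273 h.
6.3%/h lost → k = −ln(1 − 0.063) = 0.06507 h⁻¹.
Applying C = C₀e^(−kt): 5.902 × 0.6230 = 3.677 mg/L.

3.68 mg/L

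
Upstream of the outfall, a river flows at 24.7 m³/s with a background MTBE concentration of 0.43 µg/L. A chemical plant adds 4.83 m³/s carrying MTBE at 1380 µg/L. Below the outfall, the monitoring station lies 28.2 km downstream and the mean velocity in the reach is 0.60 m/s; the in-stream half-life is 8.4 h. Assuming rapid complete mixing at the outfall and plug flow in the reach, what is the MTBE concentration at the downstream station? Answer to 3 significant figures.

Flow-weighted average: C = (24.70·0.4300 + 4.830·1380) / 29.53 = 6676/29.53 = 226.1 µg/L.
Travel time t = 28.2·1000 / 0.60 = 47000 s = 13.06 h.
Half-life 8.4 h → k = ln 2 / 8.4 = 0.08252 h⁻¹ = 1.980 d⁻¹.
First-order decay: C = 226.1·exp(−k·t) = 226.1·0.3405 = 76.98 µg/L.

77.0 µg/L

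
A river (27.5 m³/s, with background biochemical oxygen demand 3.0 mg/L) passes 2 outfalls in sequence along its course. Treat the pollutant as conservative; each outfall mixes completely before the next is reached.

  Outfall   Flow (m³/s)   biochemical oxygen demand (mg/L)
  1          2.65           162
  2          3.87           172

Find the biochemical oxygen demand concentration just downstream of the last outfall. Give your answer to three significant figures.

Outfall 1: combined Q = 30.15 m³/s; C = (27.50·3.000 + 2.650·162.0)/30.15 = 16.98 mg/L.
Outfall 2: combined Q = 34.02 m³/s; C = (30.15·16.98 + 3.870·172.0)/34.02 = 34.61 mg/L.

34.6 mg/L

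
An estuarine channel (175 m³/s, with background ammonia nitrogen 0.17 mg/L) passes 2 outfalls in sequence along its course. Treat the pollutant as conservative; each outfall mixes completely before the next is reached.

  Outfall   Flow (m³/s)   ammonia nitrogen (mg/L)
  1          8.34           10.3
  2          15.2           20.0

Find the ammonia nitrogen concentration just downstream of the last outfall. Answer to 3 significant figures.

2.11 mg/L

After outfall 1: Q = 175.0 + 8.340 = 183.3 m³/s; C = (175.0·0.1700 + 8.340·10.30)/183.3 = 0.6308 mg/L.
After outfall 2: Q = 183.3 + 15.20 = 198.5 m³/s; C = (183.3·0.6308 + 15.20·20.00)/198.5 = 2.114 mg/L.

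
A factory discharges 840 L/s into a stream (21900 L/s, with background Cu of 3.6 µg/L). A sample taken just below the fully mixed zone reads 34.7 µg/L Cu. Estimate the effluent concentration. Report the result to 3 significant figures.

846 µg/L

Mass balance: 21900·3.600 + 840.0·Cₑ = 22740·34.70
→ Cₑ = (22740·34.70 − 21900·3.600) / 840.0 = 845.5 µg/L.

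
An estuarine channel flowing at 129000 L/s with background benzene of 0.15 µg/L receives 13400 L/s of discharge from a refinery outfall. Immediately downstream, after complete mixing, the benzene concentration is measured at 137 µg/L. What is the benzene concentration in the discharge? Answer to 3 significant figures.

1450 µg/L

Mass balance: 129000·0.1500 + 13400·Cₑ = 142400·137.0
→ Cₑ = (142400·137.0 − 129000·0.1500) / 13400 = 1454 µg/L.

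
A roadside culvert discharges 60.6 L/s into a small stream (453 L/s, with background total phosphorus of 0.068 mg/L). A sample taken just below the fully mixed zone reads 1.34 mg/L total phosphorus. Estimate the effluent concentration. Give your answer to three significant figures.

10.8 mg/L

Mass balance: 453.0·0.06800 + 60.60·Cₑ = 513.6·1.340
→ Cₑ = (513.6·1.340 − 453.0·0.06800) / 60.60 = 10.85 mg/L.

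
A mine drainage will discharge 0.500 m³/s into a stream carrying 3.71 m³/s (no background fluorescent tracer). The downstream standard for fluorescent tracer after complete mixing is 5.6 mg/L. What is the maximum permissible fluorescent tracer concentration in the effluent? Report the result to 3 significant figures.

47.2 mg/L

At the limit, (Qr·Cr + Qe·Cₑ)/(Qr + Qe) = 5.6:
Cₑ = (4.210·5.6 − 3.710·0) / 0.5000 = 47.15 mg/L.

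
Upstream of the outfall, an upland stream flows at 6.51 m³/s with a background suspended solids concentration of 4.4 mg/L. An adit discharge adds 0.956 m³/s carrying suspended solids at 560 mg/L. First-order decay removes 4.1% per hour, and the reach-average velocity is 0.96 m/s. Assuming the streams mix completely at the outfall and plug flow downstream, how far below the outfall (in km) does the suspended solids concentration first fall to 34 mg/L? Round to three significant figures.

65.9 km

Conservation of mass: C = (6.510·4.400 + 0.9560·560.0) / 7.466 = 564.0/7.466 = 75.54 mg/L.
4.1%/h lost → k = −ln(1 − 0.041) = 0.04186 h⁻¹.
Set 75.54·exp(−k·t) = 34 → t = ln(75.54/34)/k = 68650 s = 19.07 h.
Distance = v·t = 0.96·68650 = 65910 m = 65.91 km.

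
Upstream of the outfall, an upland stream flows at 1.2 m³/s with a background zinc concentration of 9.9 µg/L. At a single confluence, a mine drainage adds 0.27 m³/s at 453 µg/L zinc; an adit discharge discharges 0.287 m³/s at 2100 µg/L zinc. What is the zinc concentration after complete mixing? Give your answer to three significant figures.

419 µg/L

Flow-weighted average: C = (1.200·9.900 + 0.2700·453.0 + 0.2870·2100) / 1.757 = 736.9/1.757 = 419.4 µg/L.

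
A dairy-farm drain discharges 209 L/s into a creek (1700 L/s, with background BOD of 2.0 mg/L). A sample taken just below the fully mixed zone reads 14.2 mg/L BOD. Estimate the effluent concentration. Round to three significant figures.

113 mg/L

Mass balance: 1700·2.000 + 209.0·Cₑ = 1909·14.20
→ Cₑ = (1909·14.20 − 1700·2.000) / 209.0 = 113.4 mg/L.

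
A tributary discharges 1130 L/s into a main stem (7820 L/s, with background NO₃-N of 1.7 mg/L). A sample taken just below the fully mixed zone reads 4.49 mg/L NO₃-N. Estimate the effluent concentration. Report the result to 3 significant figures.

Mass balance: 7820·1.700 + 1130·Cₑ = 8950·4.490
→ Cₑ = (8950·4.490 − 7820·1.700) / 1130 = 23.80 mg/L.

23.8 mg/L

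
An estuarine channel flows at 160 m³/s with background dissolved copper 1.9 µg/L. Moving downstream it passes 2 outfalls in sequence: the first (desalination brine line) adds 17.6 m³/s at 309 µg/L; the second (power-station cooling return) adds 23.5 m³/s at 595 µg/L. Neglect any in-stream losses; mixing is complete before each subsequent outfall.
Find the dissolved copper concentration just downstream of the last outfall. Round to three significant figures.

98.1 µg/L

After outfall 1: Q = 160.0 + 17.60 = 177.6 m³/s; C = (160.0·1.900 + 17.60·309.0)/177.6 = 32.33 µg/L.
After outfall 2: Q = 177.6 + 23.50 = 201.1 m³/s; C = (177.6·32.33 + 23.50·595.0)/201.1 = 98.09 µg/L.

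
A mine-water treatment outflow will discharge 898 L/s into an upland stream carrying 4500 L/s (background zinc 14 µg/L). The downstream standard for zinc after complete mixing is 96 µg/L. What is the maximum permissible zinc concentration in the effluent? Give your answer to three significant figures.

At the limit, (Qr·Cr + Qe·Cₑ)/(Qr + Qe) = 96:
Cₑ = (5398·96 − 4500·14.00) / 898.0 = 506.9 µg/L.

507 µg/L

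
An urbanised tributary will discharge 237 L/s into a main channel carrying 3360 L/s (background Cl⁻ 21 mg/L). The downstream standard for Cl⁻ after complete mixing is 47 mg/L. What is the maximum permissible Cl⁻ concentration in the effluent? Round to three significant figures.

416 mg/L

At the limit, (Qr·Cr + Qe·Cₑ)/(Qr + Qe) = 47:
Cₑ = (3597·47 − 3360·21.00) / 237.0 = 415.6 mg/L.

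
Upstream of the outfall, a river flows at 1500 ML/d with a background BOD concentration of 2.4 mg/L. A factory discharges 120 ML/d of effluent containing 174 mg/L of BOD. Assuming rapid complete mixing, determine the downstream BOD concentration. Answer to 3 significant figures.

Mixed concentration C = ΣQC/ΣQ = (1500·2.400 + 120.0·174.0) / 1620 = 24480/1620 = 15.11 mg/L.

15.1 mg/L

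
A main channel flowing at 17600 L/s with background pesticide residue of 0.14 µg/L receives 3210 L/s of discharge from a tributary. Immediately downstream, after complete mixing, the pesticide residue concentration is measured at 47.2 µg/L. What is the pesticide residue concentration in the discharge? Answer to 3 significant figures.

Mass balance: 17600·0.1400 + 3210·Cₑ = 20810·47.20
→ Cₑ = (20810·47.20 − 17600·0.1400) / 3210 = 305.2 µg/L.

305 µg/L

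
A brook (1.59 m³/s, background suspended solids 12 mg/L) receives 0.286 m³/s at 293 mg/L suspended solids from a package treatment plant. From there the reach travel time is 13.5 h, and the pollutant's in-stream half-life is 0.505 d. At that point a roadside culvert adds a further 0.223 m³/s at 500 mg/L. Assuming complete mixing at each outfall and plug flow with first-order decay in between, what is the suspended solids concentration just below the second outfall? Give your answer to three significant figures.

75.8 mg/L

Flow-weighted average: C = (1.590·12.00 + 0.2860·293.0) / 1.876 = 102.9/1.876 = 54.84 mg/L; combined flow 1.876 m³/s.
Half-life 0.505 d → k = ln 2 / 0.505 = 1.373 d⁻¹.
Applying C = C₀e^(−kt): 54.84 × 0.4621 = 25.34 mg/L.
Second outfall: C = (1.876·25.34 + 0.2230·500.0)/2.099 = 75.77 mg/L.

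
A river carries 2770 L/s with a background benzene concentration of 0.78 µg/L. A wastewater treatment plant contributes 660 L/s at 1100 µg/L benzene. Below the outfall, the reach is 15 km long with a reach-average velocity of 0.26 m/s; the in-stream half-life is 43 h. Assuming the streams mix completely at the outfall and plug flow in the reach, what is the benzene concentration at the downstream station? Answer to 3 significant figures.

After mixing, C = (2770·0.7800 + 660.0·1100) / 3430 = 728200/3430 = 212.3 µg/L.
Travel time t = 15·1000 / 0.26 = 57690 s = 16.03 h.
Half-life 43 h → k = ln 2 / 43 = 0.01612 h⁻¹ = 0.3869 d⁻¹.
Decay over the reach: 212.3·exp(−kt) = 212.3·0.7723 = 164.0 µg/L.

164 µg/L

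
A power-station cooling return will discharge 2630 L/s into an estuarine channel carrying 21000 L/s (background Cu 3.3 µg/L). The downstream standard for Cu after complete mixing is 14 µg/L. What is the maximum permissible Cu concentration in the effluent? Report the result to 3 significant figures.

At the limit, (Qr·Cr + Qe·Cₑ)/(Qr + Qe) = 14:
Cₑ = (23630·14 − 21000·3.300) / 2630 = 99.44 µg/L.

99.4 µg/L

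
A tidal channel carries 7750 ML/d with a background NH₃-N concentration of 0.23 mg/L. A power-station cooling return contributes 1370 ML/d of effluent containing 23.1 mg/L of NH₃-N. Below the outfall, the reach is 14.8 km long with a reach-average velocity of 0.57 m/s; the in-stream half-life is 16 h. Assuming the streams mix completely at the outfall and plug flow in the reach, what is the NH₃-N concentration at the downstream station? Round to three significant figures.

2.68 mg/L

After mixing, C = (7750·0.2300 + 1370·23.10) / 9120 = 33430/9120 = 3.666 mg/L.
Travel time t = 14.8·1000 / 0.57 = 25960 s = 7.212 h.
Half-life 16 h → k = ln 2 / 16 = 0.04332 h⁻¹ = 1.040 d⁻¹.
Decay over the reach: 3.666·exp(−kt) = 3.666·0.7316 = 2.682 mg/L.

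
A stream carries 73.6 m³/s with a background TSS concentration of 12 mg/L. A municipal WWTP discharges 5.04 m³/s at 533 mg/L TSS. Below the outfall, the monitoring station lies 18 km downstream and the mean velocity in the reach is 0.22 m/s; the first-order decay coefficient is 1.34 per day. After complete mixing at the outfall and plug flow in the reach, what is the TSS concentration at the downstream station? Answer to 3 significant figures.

12.8 mg/L

Flow-weighted average: C = (73.60·12.00 + 5.040·533.0) / 78.64 = 3570/78.64 = 45.39 mg/L.
Travel time t = 18·1000 / 0.22 = 81820 s = 22.73 h.
Decay over the reach: 45.39·exp(−kt) = 45.39·0.2811 = 12.76 mg/L.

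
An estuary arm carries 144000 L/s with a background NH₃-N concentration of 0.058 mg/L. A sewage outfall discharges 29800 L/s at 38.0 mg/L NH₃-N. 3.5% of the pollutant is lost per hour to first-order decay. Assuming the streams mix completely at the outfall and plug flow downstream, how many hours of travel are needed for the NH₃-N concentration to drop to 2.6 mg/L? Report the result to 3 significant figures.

After mixing, C = (144000·0.05800 + 29800·38.00) / 173800 = 1141000/173800 = 6.564 mg/L.
3.5%/h lost → k = −ln(1 − 0.035) = 0.03563 h⁻¹.
6.564·exp(−k·t) = 2.6 → t = ln(6.564/2.6)/k = 93570 s = 25.99 h.

26.0 h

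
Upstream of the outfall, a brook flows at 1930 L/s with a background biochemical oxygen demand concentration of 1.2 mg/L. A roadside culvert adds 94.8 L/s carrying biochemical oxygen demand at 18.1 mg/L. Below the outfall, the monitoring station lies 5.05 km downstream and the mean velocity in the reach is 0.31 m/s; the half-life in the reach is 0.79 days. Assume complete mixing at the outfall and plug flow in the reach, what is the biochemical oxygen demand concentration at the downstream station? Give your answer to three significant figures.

Mass balance: C = (1930·1.200 + 94.80·18.10) / 2025 = 4032/2025 = 1.991 mg/L.
Travel time t = 5.05·1000 / 0.31 = 16290 s = 4.525 h.
Half-life 0.79 d → k = ln 2 / 0.79 = 0.8774 d⁻¹.
First-order decay: C = 1.991·exp(−k·t) = 1.991·0.8475 = 1.688 mg/L.

1.69 mg/L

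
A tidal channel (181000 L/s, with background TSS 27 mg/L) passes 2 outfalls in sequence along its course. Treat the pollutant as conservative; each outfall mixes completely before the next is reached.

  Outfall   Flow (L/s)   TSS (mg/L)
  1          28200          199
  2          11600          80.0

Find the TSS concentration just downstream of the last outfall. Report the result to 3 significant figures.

After outfall 1: Q = 181000 + 28200 = 209200 L/s; C = (181000·27.00 + 28200·199.0)/209200 = 50.19 mg/L.
After outfall 2: Q = 209200 + 11600 = 220800 L/s; C = (209200·50.19 + 11600·80.00)/220800 = 51.75 mg/L.

51.8 mg/L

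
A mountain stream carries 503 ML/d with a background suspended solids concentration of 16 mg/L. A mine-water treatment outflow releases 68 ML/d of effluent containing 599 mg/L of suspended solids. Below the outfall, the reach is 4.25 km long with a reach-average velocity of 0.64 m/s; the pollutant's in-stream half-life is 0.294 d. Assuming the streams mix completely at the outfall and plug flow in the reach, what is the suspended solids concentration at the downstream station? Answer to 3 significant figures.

71.3 mg/L

Mixed concentration C = ΣQC/ΣQ = (503.0·16.00 + 68.00·599.0) / 571.0 = 48780/571.0 = 85.43 mg/L.
Travel time t = 4.25·1000 / 0.64 = 6641 s = 1.845 h.
Half-life 0.294 d → k = ln 2 / 0.294 = 2.358 d⁻¹.
Decay over the reach: 85.43·exp(−kt) = 85.43·0.8343 = 71.27 mg/L.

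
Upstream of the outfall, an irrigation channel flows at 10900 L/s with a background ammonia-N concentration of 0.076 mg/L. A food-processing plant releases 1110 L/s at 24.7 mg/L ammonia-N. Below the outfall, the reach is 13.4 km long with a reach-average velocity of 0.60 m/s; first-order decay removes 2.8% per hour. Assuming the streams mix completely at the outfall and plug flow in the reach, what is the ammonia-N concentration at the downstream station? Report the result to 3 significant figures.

Mass balance: C = (10900·0.07600 + 1110·24.70) / 12010 = 28250/12010 = 2.352 mg/L.
Travel time t = 13.4·1000 / 0.60 = 22330 s = 6.204 h.
2.8%/h lost → k = −ln(1 − 0.028) = 0.02840 h⁻¹.
After decay, C = 2.352 × e^(−kt) = 2.352 × 0.8385 = 1.972 mg/L.

1.97 mg/L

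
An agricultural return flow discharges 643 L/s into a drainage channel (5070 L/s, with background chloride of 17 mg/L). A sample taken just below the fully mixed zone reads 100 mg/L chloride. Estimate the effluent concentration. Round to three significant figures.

Mass balance: 5070·17.00 + 643.0·Cₑ = 5713·100.0
→ Cₑ = (5713·100.0 − 5070·17.00) / 643.0 = 754.4 mg/L.

754 mg/L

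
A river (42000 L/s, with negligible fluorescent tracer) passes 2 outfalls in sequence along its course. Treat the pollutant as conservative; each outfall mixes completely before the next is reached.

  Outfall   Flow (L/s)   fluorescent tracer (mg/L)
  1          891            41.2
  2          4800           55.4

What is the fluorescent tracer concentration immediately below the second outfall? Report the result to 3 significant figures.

Below outfall 1: Q → 42890 L/s, C = (42000·0 + 891.0·41.20)/42890 = 0.8559 mg/L.
Below outfall 2: Q → 47690 L/s, C = (42890·0.8559 + 4800·55.40)/47690 = 6.346 mg/L.

6.35 mg/L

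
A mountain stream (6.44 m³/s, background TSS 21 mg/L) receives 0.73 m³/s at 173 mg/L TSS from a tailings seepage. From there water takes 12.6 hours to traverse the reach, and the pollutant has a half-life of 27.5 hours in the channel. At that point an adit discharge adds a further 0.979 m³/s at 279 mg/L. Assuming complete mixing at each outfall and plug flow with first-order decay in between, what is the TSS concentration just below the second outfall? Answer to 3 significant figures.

Flow-weighted average: C = (6.440·21.00 + 0.7300·173.0) / 7.170 = 261.5/7.170 = 36.48 mg/L; combined flow 7.170 m³/s.
Half-life 27.5 h → k = ln 2 / 27.5 = 0.02521 h⁻¹ = 0.6049 d⁻¹.
First-order decay: C = 36.48·exp(−k·t) = 36.48·0.7279 = 26.55 mg/L.
Second outfall: C = (7.170·26.55 + 0.9790·279.0)/8.149 = 56.88 mg/L.

56.9 mg/L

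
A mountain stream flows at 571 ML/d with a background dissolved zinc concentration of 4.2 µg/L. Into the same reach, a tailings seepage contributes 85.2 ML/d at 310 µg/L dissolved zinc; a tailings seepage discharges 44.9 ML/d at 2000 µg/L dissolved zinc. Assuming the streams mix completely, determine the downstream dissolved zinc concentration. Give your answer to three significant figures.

Mixed concentration C = ΣQC/ΣQ = (571.0·4.200 + 85.20·310.0 + 44.90·2000) / 701.1 = 118600/701.1 = 169.2 µg/L.

169 µg/L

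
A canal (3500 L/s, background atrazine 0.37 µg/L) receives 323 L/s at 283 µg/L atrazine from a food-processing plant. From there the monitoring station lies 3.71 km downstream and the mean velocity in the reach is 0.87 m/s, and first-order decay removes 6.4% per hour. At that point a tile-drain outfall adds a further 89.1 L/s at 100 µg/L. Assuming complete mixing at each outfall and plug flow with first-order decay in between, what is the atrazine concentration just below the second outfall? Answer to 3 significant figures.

Conservation of mass: C = (3500·0.3700 + 323.0·283.0) / 3823 = 92700/3823 = 24.25 µg/L; combined flow 3823 L/s.
Travel time t = 3.71·1000 / 0.87 = 4264 s = 1.185 h.
6.4%/h lost → k = −ln(1 − 0.064) = 0.06614 h⁻¹.
After decay, C = 24.25 × e^(−kt) = 24.25 × 0.9246 = 22.42 µg/L.
Second outfall: C = (3823·22.42 + 89.10·100.0)/3912 = 24.19 µg/L.

24.2 µg/L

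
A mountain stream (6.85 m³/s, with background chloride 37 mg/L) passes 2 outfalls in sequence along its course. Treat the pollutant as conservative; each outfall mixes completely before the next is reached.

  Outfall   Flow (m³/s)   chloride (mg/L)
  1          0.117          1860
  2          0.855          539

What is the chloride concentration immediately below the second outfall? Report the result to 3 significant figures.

Below outfall 1: Q → 6.967 m³/s, C = (6.850·37.00 + 0.1170·1860)/6.967 = 67.61 mg/L.
Below outfall 2: Q → 7.822 m³/s, C = (6.967·67.61 + 0.8550·539.0)/7.822 = 119.1 mg/L.

119 mg/L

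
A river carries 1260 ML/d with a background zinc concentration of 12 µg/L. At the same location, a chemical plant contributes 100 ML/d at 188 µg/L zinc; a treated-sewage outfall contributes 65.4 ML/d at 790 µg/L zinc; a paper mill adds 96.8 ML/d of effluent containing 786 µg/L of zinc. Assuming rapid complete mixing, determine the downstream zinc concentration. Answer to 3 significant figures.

106 µg/L

Mass balance: C = (1260·12.00 + 100.0·188.0 + 65.40·790.0 + 96.80·786.0) / 1522 = 161700/1522 = 106.2 µg/L.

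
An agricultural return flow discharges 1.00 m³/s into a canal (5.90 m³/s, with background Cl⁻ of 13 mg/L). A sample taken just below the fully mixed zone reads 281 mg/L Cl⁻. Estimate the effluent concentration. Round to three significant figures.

1860 mg/L

Mass balance: 5.900·13.00 + 1.000·Cₑ = 6.900·281.0
→ Cₑ = (6.900·281.0 − 5.900·13.00) / 1.000 = 1862 mg/L.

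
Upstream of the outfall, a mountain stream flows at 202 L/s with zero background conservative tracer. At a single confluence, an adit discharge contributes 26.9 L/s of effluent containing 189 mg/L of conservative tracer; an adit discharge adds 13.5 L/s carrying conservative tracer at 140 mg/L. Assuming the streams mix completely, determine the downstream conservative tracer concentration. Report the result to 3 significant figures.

Conservation of mass: C = (202.0·0 + 26.90·189.0 + 13.50·140.0) / 242.4 = 6974/242.4 = 28.77 mg/L.

28.8 mg/L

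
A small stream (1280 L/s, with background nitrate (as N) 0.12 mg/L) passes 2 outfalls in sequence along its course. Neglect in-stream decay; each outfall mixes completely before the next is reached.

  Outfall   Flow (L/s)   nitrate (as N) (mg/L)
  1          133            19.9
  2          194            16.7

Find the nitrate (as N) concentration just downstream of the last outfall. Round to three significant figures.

After outfall 1: Q = 1280 + 133.0 = 1413 L/s; C = (1280·0.1200 + 133.0·19.90)/1413 = 1.982 mg/L.
After outfall 2: Q = 1413 + 194.0 = 1607 L/s; C = (1413·1.982 + 194.0·16.70)/1607 = 3.759 mg/L.

3.76 mg/L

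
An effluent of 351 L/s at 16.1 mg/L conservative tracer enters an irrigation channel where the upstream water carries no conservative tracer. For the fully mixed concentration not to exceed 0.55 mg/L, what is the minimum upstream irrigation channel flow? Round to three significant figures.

Set C_mix = 0.55: (Q·0 + 351.0·16.10) / (Q + 351.0) = 0.55
→ Q = 351.0·(16.10 − 0.55)/(0.55 − 0) = 9924 L/s.

9920 L/s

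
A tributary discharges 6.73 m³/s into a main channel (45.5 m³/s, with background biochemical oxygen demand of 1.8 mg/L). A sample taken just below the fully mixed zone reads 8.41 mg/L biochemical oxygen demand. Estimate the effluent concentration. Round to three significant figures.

Mass balance: 45.50·1.800 + 6.730·Cₑ = 52.23·8.410
→ Cₑ = (52.23·8.410 − 45.50·1.800) / 6.730 = 53.10 mg/L.

53.1 mg/L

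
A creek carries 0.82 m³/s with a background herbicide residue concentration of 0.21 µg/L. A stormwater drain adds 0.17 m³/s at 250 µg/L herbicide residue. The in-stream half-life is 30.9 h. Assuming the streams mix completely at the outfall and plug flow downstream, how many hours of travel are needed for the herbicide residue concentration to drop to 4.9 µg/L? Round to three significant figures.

After mixing, C = (0.8200·0.2100 + 0.1700·250.0) / 0.9900 = 42.67/0.9900 = 43.10 µg/L.
Half-life 30.9 h → k = ln 2 / 30.9 = 0.02243 h⁻¹ = 0.5384 d⁻¹.
43.10·exp(−k·t) = 4.9 → t = ln(43.10/4.9)/k = 349000 s = 96.93 h.

96.9 h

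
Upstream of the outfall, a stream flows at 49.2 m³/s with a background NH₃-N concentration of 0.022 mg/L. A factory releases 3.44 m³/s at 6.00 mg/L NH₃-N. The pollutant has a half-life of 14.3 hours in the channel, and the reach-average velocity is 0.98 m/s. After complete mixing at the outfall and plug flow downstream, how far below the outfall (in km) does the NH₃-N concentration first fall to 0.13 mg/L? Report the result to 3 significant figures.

84.1 km

Flow-weighted average: C = (49.20·0.02200 + 3.440·6.000) / 52.64 = 21.72/52.64 = 0.4127 mg/L.
Half-life 14.3 h → k = ln 2 / 14.3 = 0.04847 h⁻¹ = 1.163 d⁻¹.
Set 0.4127·exp(−k·t) = 0.13 → t = ln(0.4127/0.13)/k = 85790 s = 23.83 h.
Distance = v·t = 0.98·85790 = 84070 m = 84.07 km.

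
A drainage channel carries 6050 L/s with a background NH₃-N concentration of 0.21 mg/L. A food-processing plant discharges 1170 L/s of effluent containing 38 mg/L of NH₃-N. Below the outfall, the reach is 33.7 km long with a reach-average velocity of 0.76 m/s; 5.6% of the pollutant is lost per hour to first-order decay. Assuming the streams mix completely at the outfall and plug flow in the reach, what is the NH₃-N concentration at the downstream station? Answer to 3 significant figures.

3.11 mg/L

Flow-weighted average: C = (6050·0.2100 + 1170·38.00) / 7220 = 45730/7220 = 6.334 mg/L.
Travel time t = 33.7·1000 / 0.76 = 44340 s = 12.32 h.
5.6%/h lost → k = −ln(1 − 0.056) = 0.05763 h⁻¹.
Applying C = C₀e^(−kt): 6.334 × 0.4917 = 3.115 mg/L.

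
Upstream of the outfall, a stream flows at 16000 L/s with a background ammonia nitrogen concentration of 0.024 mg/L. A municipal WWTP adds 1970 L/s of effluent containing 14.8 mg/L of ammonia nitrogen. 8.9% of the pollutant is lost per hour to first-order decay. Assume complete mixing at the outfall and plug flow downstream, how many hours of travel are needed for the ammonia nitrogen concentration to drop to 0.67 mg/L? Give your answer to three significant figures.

9.63 h

Mass balance: C = (16000·0.02400 + 1970·14.80) / 17970 = 29540/17970 = 1.644 mg/L.
8.9%/h lost → k = −ln(1 − 0.089) = 0.09321 h⁻¹.
1.644·exp(−k·t) = 0.67 → t = ln(1.644/0.67)/k = 34660 s = 9.629 h.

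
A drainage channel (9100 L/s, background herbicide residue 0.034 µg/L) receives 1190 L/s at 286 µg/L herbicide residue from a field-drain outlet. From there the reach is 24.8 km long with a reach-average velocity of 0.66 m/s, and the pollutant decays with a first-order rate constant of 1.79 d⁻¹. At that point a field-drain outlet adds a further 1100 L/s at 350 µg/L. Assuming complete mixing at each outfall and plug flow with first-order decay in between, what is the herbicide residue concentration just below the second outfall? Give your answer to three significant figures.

47.5 µg/L

After mixing, C = (9100·0.03400 + 1190·286.0) / 10290 = 340600/10290 = 33.10 µg/L; combined flow 10290 L/s.
Travel time t = 24.8·1000 / 0.66 = 37580 s = 10.44 h.
Applying C = C₀e^(−kt): 33.10 × 0.4591 = 15.20 µg/L.
Second outfall: C = (10290·15.20 + 1100·350.0)/11390 = 47.53 µg/L.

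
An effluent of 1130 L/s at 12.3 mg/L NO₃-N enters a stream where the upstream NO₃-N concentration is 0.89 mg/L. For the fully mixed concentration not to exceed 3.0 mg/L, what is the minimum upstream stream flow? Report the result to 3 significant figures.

Set C_mix = 3.0: (Q·0.8900 + 1130·12.30) / (Q + 1130) = 3.0
→ Q = 1130·(12.30 − 3.0)/(3.0 − 0.8900) = 4981 L/s.

4980 L/s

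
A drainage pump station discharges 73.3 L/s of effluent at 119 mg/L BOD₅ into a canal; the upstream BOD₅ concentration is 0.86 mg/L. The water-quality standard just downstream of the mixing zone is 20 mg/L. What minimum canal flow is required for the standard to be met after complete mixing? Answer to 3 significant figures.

Set C_mix = 20: (Q·0.8600 + 73.30·119.0) / (Q + 73.30) = 20
→ Q = 73.30·(119.0 − 20)/(20 − 0.8600) = 379.1 L/s.

379 L/s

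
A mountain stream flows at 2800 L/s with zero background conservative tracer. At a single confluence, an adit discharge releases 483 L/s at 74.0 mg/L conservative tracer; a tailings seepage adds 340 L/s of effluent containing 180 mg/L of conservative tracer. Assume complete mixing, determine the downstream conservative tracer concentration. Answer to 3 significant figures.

Mass balance: C = (2800·0 + 483.0·74.00 + 340.0·180.0) / 3623 = 96940/3623 = 26.76 mg/L.

26.8 mg/L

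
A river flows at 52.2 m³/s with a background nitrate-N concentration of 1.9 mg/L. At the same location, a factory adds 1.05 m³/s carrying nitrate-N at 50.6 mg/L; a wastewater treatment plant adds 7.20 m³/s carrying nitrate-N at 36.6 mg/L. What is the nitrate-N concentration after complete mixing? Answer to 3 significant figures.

Conservation of mass: C = (52.20·1.900 + 1.050·50.60 + 7.200·36.60) / 60.45 = 415.8/60.45 = 6.879 mg/L.

6.88 mg/L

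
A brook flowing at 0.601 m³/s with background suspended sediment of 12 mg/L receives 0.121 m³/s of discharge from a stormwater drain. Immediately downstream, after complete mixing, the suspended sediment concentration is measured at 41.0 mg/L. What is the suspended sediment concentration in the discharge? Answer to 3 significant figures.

185 mg/L

Mass balance: 0.6010·12.00 + 0.1210·Cₑ = 0.7220·41.00
→ Cₑ = (0.7220·41.00 − 0.6010·12.00) / 0.1210 = 185.0 mg/L.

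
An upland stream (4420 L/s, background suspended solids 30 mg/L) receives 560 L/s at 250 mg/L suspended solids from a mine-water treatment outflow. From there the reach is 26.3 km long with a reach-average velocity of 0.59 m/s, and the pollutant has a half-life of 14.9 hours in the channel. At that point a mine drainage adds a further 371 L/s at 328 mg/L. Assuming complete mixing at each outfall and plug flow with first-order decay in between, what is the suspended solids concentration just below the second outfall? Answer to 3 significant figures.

Flow-weighted average: C = (4420·30.00 + 560.0·250.0) / 4980 = 272600/4980 = 54.74 mg/L; combined flow 4980 L/s.
Travel time t = 26.3·1000 / 0.59 = 44580 s = 12.38 h.
Half-life 14.9 h → k = ln 2 / 14.9 = 0.04652 h⁻¹ = 1.116 d⁻¹.
Decay over the reach: 54.74·exp(−kt) = 54.74·0.5621 = 30.77 mg/L.
Second outfall: C = (4980·30.77 + 371.0·328.0)/5351 = 51.38 mg/L.

51.4 mg/L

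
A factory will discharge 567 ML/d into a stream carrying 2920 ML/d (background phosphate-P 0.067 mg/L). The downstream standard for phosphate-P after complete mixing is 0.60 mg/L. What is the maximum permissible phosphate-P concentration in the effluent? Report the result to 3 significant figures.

3.34 mg/L

At the limit, (Qr·Cr + Qe·Cₑ)/(Qr + Qe) = 0.60:
Cₑ = (3487·0.60 − 2920·0.06700) / 567.0 = 3.345 mg/L.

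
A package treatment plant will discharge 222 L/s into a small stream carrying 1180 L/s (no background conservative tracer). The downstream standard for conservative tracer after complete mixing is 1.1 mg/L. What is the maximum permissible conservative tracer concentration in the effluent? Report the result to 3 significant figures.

6.95 mg/L

At the limit, (Qr·Cr + Qe·Cₑ)/(Qr + Qe) = 1.1:
Cₑ = (1402·1.1 − 1180·0) / 222.0 = 6.947 mg/L.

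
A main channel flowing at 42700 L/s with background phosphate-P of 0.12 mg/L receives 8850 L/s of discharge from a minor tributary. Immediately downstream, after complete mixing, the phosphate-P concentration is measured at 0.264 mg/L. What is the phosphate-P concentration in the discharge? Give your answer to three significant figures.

Mass balance: 42700·0.1200 + 8850·Cₑ = 51550·0.2640
→ Cₑ = (51550·0.2640 − 42700·0.1200) / 8850 = 0.9588 mg/L.

0.959 mg/L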